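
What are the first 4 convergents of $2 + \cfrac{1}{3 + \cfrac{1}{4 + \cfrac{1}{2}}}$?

2/1, 7/3, 30/13, 67/29

Using the convergent recurrence p_i = a_i*p_{i-1} + p_{i-2}, q_i = a_i*q_{i-1} + q_{i-2} with p_{-2}=0, p_{-1}=1, q_{-2}=1, q_{-1}=0:
  i=0: a_0=2, p_0 = 2*1 + 0 = 2, q_0 = 2*0 + 1 = 1.
  i=1: a_1=3, p_1 = 3*2 + 1 = 7, q_1 = 3*1 + 0 = 3.
  i=2: a_2=4, p_2 = 4*7 + 2 = 30, q_2 = 4*3 + 1 = 13.
  i=3: a_3=2, p_3 = 2*30 + 7 = 67, q_3 = 2*13 + 3 = 29.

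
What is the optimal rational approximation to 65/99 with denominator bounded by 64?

21/32

Expand x = 65/99 as a continued fraction with the Euclidean algorithm:
  65 = 0*99 + 65, so a_0 = 0.
  99 = 1*65 + 34, so a_1 = 1.
  65 = 1*34 + 31, so a_2 = 1.
  34 = 1*31 + 3, so a_3 = 1.
  31 = 10*3 + 1, so a_4 = 10.
  3 = 3*1 + 0, so a_5 = 3.
so x = [0; 1, 1, 1, 10, 3].
Convergents (p_i = a_i*p_{i-1} + p_{i-2}, q_i = a_i*q_{i-1} + q_{i-2} with p_{-2}=0, p_{-1}=1, q_{-2}=1, q_{-1}=0), until the denominator exceeds 64:
  i=0: a_0=0, p_0 = 0*1 + 0 = 0, q_0 = 0*0 + 1 = 1.
  i=1: a_1=1, p_1 = 1*0 + 1 = 1, q_1 = 1*1 + 0 = 1.
  i=2: a_2=1, p_2 = 1*1 + 0 = 1, q_2 = 1*1 + 1 = 2.
  i=3: a_3=1, p_3 = 1*1 + 1 = 2, q_3 = 1*2 + 1 = 3.
  i=4: a_4=10, p_4 = 10*2 + 1 = 21, q_4 = 10*3 + 2 = 32.
  i=5: a_5=3, p_5 = 3*21 + 2 = 65, q_5 = 3*32 + 3 = 99.
q_5 = 99 > 64, so the last convergent with denominator <= 64 is p_4/q_4 = 21/32.
The closest fraction with denominator <= 64 is either p_4/q_4 or the intermediate fraction (k*p_4 + p_3)/(k*q_4 + q_3) with the largest k >= 1 whose denominator stays <= 64; these approach x as k grows, and every other convergent or intermediate fraction in range is farther away.
Largest k: floor((64 - q_3)/q_4) = floor((64 - 3)/32) = 1.
That gives (1*21 + 2)/(1*32 + 3) = 23/35.
Compare the errors: |x - 21/32| = |65*32 - 21*99|/(99*32) = 1/3168, and |x - 23/35| = |65*35 - 23*99|/(99*35) = 2/3465.
Cross-multiplying, 1*3465 = 3465 < 6336 = 2*3168, so 1/3168 is smaller: the convergent 21/32 is closer to x than 23/35.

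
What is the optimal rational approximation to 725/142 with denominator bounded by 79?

97/19

Expand x = 725/142 as a continued fraction with the Euclidean algorithm:
  725 = 5*142 + 15, so a_0 = 5.
  142 = 9*15 + 7, so a_1 = 9.
  15 = 2*7 + 1, so a_2 = 2.
  7 = 7*1 + 0, so a_3 = 7.
so x = [5; 9, 2, 7].
Convergents (p_i = a_i*p_{i-1} + p_{i-2}, q_i = a_i*q_{i-1} + q_{i-2} with p_{-2}=0, p_{-1}=1, q_{-2}=1, q_{-1}=0), until the denominator exceeds 79:
  i=0: a_0=5, p_0 = 5*1 + 0 = 5, q_0 = 5*0 + 1 = 1.
  i=1: a_1=9, p_1 = 9*5 + 1 = 46, q_1 = 9*1 + 0 = 9.
  i=2: a_2=2, p_2 = 2*46 + 5 = 97, q_2 = 2*9 + 1 = 19.
  i=3: a_3=7, p_3 = 7*97 + 46 = 725, q_3 = 7*19 + 9 = 142.
q_3 = 142 > 79, so the last convergent with denominator <= 79 is p_2/q_2 = 97/19.
The closest fraction with denominator <= 79 is either p_2/q_2 or the intermediate fraction (k*p_2 + p_1)/(k*q_2 + q_1) with the largest k >= 1 whose denominator stays <= 79; these approach x as k grows, and every other convergent or intermediate fraction in range is farther away.
Largest k: floor((79 - q_1)/q_2) = floor((79 - 9)/19) = 3.
That gives (3*97 + 46)/(3*19 + 9) = 337/66.
Compare the errors: |x - 97/19| = |725*19 - 97*142|/(142*19) = 1/2698, and |x - 337/66| = |725*66 - 337*142|/(142*66) = 4/9372.
Cross-multiplying, 1*9372 = 9372 < 10792 = 4*2698, so 1/2698 is smaller: the convergent 97/19 is closer to x than 337/66.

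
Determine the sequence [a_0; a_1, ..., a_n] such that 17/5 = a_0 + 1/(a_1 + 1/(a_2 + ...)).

Run the Euclidean algorithm on 17 and 5; the successive quotients are the partial quotients a_0, a_1, ... (each step inverts the fractional part left over by the previous one):
  17 = 3*5 + 2, so a_0 = 3.
  5 = 2*2 + 1, so a_1 = 2.
  2 = 2*1 + 0, so a_2 = 2.
The remainder reaches 0 after 3 divisions, so the expansion has 3 partial quotients, read off in order.

[3; 2, 2]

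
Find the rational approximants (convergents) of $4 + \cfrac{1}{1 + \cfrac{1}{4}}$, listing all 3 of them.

4/1, 5/1, 24/5

Using the convergent recurrence p_i = a_i*p_{i-1} + p_{i-2}, q_i = a_i*q_{i-1} + q_{i-2} with p_{-2}=0, p_{-1}=1, q_{-2}=1, q_{-1}=0:
  i=0: a_0=4, p_0 = 4*1 + 0 = 4, q_0 = 4*0 + 1 = 1.
  i=1: a_1=1, p_1 = 1*4 + 1 = 5, q_1 = 1*1 + 0 = 1.
  i=2: a_2=4, p_2 = 4*5 + 4 = 24, q_2 = 4*1 + 1 = 5.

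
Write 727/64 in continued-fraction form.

[11; 2, 1, 3, 1, 1, 2]

Run the Euclidean algorithm on 727 and 64; the successive quotients are the partial quotients a_0, a_1, ... (each step inverts the fractional part left over by the previous one):
  727 = 11*64 + 23, so a_0 = 11.
  64 = 2*23 + 18, so a_1 = 2.
  23 = 1*18 + 5, so a_2 = 1.
  18 = 3*5 + 3, so a_3 = 3.
  5 = 1*3 + 2, so a_4 = 1.
  3 = 1*2 + 1, so a_5 = 1.
  2 = 2*1 + 0, so a_6 = 2.
The remainder reaches 0 after 7 divisions, so the expansion has 7 partial quotients, read off in order.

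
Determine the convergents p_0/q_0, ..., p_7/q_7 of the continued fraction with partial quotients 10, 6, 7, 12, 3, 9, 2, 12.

10/1, 61/6, 437/43, 5305/522, 16352/1609, 152473/15003, 321298/31615, 4008049/394383

Using the convergent recurrence p_i = a_i*p_{i-1} + p_{i-2}, q_i = a_i*q_{i-1} + q_{i-2} with p_{-2}=0, p_{-1}=1, q_{-2}=1, q_{-1}=0:
  i=0: a_0=10, p_0 = 10*1 + 0 = 10, q_0 = 10*0 + 1 = 1.
  i=1: a_1=6, p_1 = 6*10 + 1 = 61, q_1 = 6*1 + 0 = 6.
  i=2: a_2=7, p_2 = 7*61 + 10 = 437, q_2 = 7*6 + 1 = 43.
  i=3: a_3=12, p_3 = 12*437 + 61 = 5305, q_3 = 12*43 + 6 = 522.
  i=4: a_4=3, p_4 = 3*5305 + 437 = 16352, q_4 = 3*522 + 43 = 1609.
  i=5: a_5=9, p_5 = 9*16352 + 5305 = 152473, q_5 = 9*1609 + 522 = 15003.
  i=6: a_6=2, p_6 = 2*152473 + 16352 = 321298, q_6 = 2*15003 + 1609 = 31615.
  i=7: a_7=12, p_7 = 12*321298 + 152473 = 4008049, q_7 = 12*31615 + 15003 = 394383.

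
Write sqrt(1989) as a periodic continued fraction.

Write x_i = (sqrt(1989) + m_i)/d_i with (m_0, d_0) = (0, 1). a_0 = floor(sqrt(1989)) = 44, since 44^2 = 1936 <= 1989 < 2025 = 45^2.
Iterate m_{i+1} = d_i*a_i - m_i, d_{i+1} = (1989 - m_{i+1}^2)/d_i, a_{i+1} = floor((a_0 + m_{i+1})/d_{i+1}):
  m_1 = 1*44 - 0 = 44, d_1 = (1989 - 44^2)/1 = 53/1 = 53, a_1 = floor((44 + 44)/53) = 1.
  m_2 = 53*1 - 44 = 9, d_2 = (1989 - 9^2)/53 = 1908/53 = 36, a_2 = floor((44 + 9)/36) = 1.
  m_3 = 36*1 - 9 = 27, d_3 = (1989 - 27^2)/36 = 1260/36 = 35, a_3 = floor((44 + 27)/35) = 2.
  m_4 = 35*2 - 27 = 43, d_4 = (1989 - 43^2)/35 = 140/35 = 4, a_4 = floor((44 + 43)/4) = 21.
  m_5 = 4*21 - 43 = 41, d_5 = (1989 - 41^2)/4 = 308/4 = 77, a_5 = floor((44 + 41)/77) = 1.
  m_6 = 77*1 - 41 = 36, d_6 = (1989 - 36^2)/77 = 693/77 = 9, a_6 = floor((44 + 36)/9) = 8.
  m_7 = 9*8 - 36 = 36, d_7 = (1989 - 36^2)/9 = 693/9 = 77, a_7 = floor((44 + 36)/77) = 1.
  m_8 = 77*1 - 36 = 41, d_8 = (1989 - 41^2)/77 = 308/77 = 4, a_8 = floor((44 + 41)/4) = 21.
  m_9 = 4*21 - 41 = 43, d_9 = (1989 - 43^2)/4 = 140/4 = 35, a_9 = floor((44 + 43)/35) = 2.
  m_10 = 35*2 - 43 = 27, d_10 = (1989 - 27^2)/35 = 1260/35 = 36, a_10 = floor((44 + 27)/36) = 1.
  m_11 = 36*1 - 27 = 9, d_11 = (1989 - 9^2)/36 = 1908/36 = 53, a_11 = floor((44 + 9)/53) = 1.
  m_12 = 53*1 - 9 = 44, d_12 = (1989 - 44^2)/53 = 53/53 = 1, a_12 = floor((44 + 44)/1) = 88.
  m_13 = 1*88 - 44 = 44, d_13 = (1989 - 44^2)/1 = 53/1 = 53: (m_13, d_13) = (m_1, d_1) = (44, 53), so from here the quotients repeat a_1, ..., a_12; the period length is 12.
Hence the expansion of sqrt(1989) is a_0 = 44 followed by the repeating block 1, 1, 2, 21, 1, 8, 1, 21, 2, 1, 1, 88 (period 12).

[44; (1, 1, 2, 21, 1, 8, 1, 21, 2, 1, 1, 88)]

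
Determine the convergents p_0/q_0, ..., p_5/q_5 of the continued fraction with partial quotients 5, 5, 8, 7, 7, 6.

Using the convergent recurrence p_i = a_i*p_{i-1} + p_{i-2}, q_i = a_i*q_{i-1} + q_{i-2} with p_{-2}=0, p_{-1}=1, q_{-2}=1, q_{-1}=0:
  i=0: a_0=5, p_0 = 5*1 + 0 = 5, q_0 = 5*0 + 1 = 1.
  i=1: a_1=5, p_1 = 5*5 + 1 = 26, q_1 = 5*1 + 0 = 5.
  i=2: a_2=8, p_2 = 8*26 + 5 = 213, q_2 = 8*5 + 1 = 41.
  i=3: a_3=7, p_3 = 7*213 + 26 = 1517, q_3 = 7*41 + 5 = 292.
  i=4: a_4=7, p_4 = 7*1517 + 213 = 10832, q_4 = 7*292 + 41 = 2085.
  i=5: a_5=6, p_5 = 6*10832 + 1517 = 66509, q_5 = 6*2085 + 292 = 12802.

5/1, 26/5, 213/41, 1517/292, 10832/2085, 66509/12802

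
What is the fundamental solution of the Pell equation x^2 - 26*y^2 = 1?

(x, y) = (51, 10)

First expand sqrt(26) as a continued fraction. With x_i = (sqrt(26) + m_i)/d_i and (m_0, d_0) = (0, 1): a_0 = floor(sqrt(26)) = 5, since 5^2 = 25 <= 26 < 36 = 6^2.
Iterate m_{i+1} = d_i*a_i - m_i, d_{i+1} = (26 - m_{i+1}^2)/d_i, a_{i+1} = floor((a_0 + m_{i+1})/d_{i+1}):
  m_1 = 1*5 - 0 = 5, d_1 = (26 - 5^2)/1 = 1/1 = 1, a_1 = floor((5 + 5)/1) = 10.
  m_2 = 1*10 - 5 = 5, d_2 = (26 - 5^2)/1 = 1/1 = 1: (m_2, d_2) = (m_1, d_1) = (5, 1), so from here the quotient a_1 repeats; the period length is 1.
So sqrt(26) = [5; (10)] with period length k = 1.
k is odd, so (p_{k-1}, q_{k-1}) only solves x^2 - 26y^2 = -1 and the fundamental solution of x^2 - 26y^2 = 1 is (p_{2k-1}, q_{2k-1}) = (p_1, q_1); compute convergents through index 1, running through the period twice.
Convergents (p_i = a_i*p_{i-1} + p_{i-2}, q_i = a_i*q_{i-1} + q_{i-2} with p_{-2}=0, p_{-1}=1, q_{-2}=1, q_{-1}=0):
  i=0: a_0=5, p_0 = 5*1 + 0 = 5, q_0 = 5*0 + 1 = 1.
  i=1: a_1=10, p_1 = 10*5 + 1 = 51, q_1 = 10*1 + 0 = 10.
Indeed p_0^2 - 26*q_0^2 = 25 - 26 = -1, not +1.
Check: 51^2 - 26*10^2 = 2601 - 2600 = 1, so (x, y) = (51, 10) solves the equation, and by the theorem it is the least positive solution.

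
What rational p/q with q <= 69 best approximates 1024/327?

119/38

Expand x = 1024/327 as a continued fraction with the Euclidean algorithm:
  1024 = 3*327 + 43, so a_0 = 3.
  327 = 7*43 + 26, so a_1 = 7.
  43 = 1*26 + 17, so a_2 = 1.
  26 = 1*17 + 9, so a_3 = 1.
  17 = 1*9 + 8, so a_4 = 1.
  9 = 1*8 + 1, so a_5 = 1.
  8 = 8*1 + 0, so a_6 = 8.
so x = [3; 7, 1, 1, 1, 1, 8].
Convergents (p_i = a_i*p_{i-1} + p_{i-2}, q_i = a_i*q_{i-1} + q_{i-2} with p_{-2}=0, p_{-1}=1, q_{-2}=1, q_{-1}=0), until the denominator exceeds 69:
  i=0: a_0=3, p_0 = 3*1 + 0 = 3, q_0 = 3*0 + 1 = 1.
  i=1: a_1=7, p_1 = 7*3 + 1 = 22, q_1 = 7*1 + 0 = 7.
  i=2: a_2=1, p_2 = 1*22 + 3 = 25, q_2 = 1*7 + 1 = 8.
  i=3: a_3=1, p_3 = 1*25 + 22 = 47, q_3 = 1*8 + 7 = 15.
  i=4: a_4=1, p_4 = 1*47 + 25 = 72, q_4 = 1*15 + 8 = 23.
  i=5: a_5=1, p_5 = 1*72 + 47 = 119, q_5 = 1*23 + 15 = 38.
  i=6: a_6=8, p_6 = 8*119 + 72 = 1024, q_6 = 8*38 + 23 = 327.
q_6 = 327 > 69, so the last convergent with denominator <= 69 is p_5/q_5 = 119/38.
The closest fraction with denominator <= 69 is either p_5/q_5 or the intermediate fraction (k*p_5 + p_4)/(k*q_5 + q_4) with the largest k >= 1 whose denominator stays <= 69; these approach x as k grows, and every other convergent or intermediate fraction in range is farther away.
Largest k: floor((69 - q_4)/q_5) = floor((69 - 23)/38) = 1.
That gives (1*119 + 72)/(1*38 + 23) = 191/61.
Compare the errors: |x - 119/38| = |1024*38 - 119*327|/(327*38) = 1/12426, and |x - 191/61| = |1024*61 - 191*327|/(327*61) = 7/19947.
Cross-multiplying, 1*19947 = 19947 < 86982 = 7*12426, so 1/12426 is smaller: the convergent 119/38 is closer to x than 191/61.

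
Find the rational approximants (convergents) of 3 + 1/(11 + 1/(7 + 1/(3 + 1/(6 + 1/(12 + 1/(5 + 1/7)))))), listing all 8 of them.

3/1, 34/11, 241/78, 757/245, 4783/1548, 58153/18821, 295548/95653, 2126989/688392

Using the convergent recurrence p_i = a_i*p_{i-1} + p_{i-2}, q_i = a_i*q_{i-1} + q_{i-2} with p_{-2}=0, p_{-1}=1, q_{-2}=1, q_{-1}=0:
  i=0: a_0=3, p_0 = 3*1 + 0 = 3, q_0 = 3*0 + 1 = 1.
  i=1: a_1=11, p_1 = 11*3 + 1 = 34, q_1 = 11*1 + 0 = 11.
  i=2: a_2=7, p_2 = 7*34 + 3 = 241, q_2 = 7*11 + 1 = 78.
  i=3: a_3=3, p_3 = 3*241 + 34 = 757, q_3 = 3*78 + 11 = 245.
  i=4: a_4=6, p_4 = 6*757 + 241 = 4783, q_4 = 6*245 + 78 = 1548.
  i=5: a_5=12, p_5 = 12*4783 + 757 = 58153, q_5 = 12*1548 + 245 = 18821.
  i=6: a_6=5, p_6 = 5*58153 + 4783 = 295548, q_6 = 5*18821 + 1548 = 95653.
  i=7: a_7=7, p_7 = 7*295548 + 58153 = 2126989, q_7 = 7*95653 + 18821 = 688392.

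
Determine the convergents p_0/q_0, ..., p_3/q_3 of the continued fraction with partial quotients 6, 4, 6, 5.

6/1, 25/4, 156/25, 805/129

Using the convergent recurrence p_i = a_i*p_{i-1} + p_{i-2}, q_i = a_i*q_{i-1} + q_{i-2} with p_{-2}=0, p_{-1}=1, q_{-2}=1, q_{-1}=0:
  i=0: a_0=6, p_0 = 6*1 + 0 = 6, q_0 = 6*0 + 1 = 1.
  i=1: a_1=4, p_1 = 4*6 + 1 = 25, q_1 = 4*1 + 0 = 4.
  i=2: a_2=6, p_2 = 6*25 + 6 = 156, q_2 = 6*4 + 1 = 25.
  i=3: a_3=5, p_3 = 5*156 + 25 = 805, q_3 = 5*25 + 4 = 129.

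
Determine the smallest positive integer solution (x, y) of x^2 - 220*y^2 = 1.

First expand sqrt(220) as a continued fraction. With x_i = (sqrt(220) + m_i)/d_i and (m_0, d_0) = (0, 1): a_0 = floor(sqrt(220)) = 14, since 14^2 = 196 <= 220 < 225 = 15^2.
Iterate m_{i+1} = d_i*a_i - m_i, d_{i+1} = (220 - m_{i+1}^2)/d_i, a_{i+1} = floor((a_0 + m_{i+1})/d_{i+1}):
  m_1 = 1*14 - 0 = 14, d_1 = (220 - 14^2)/1 = 24/1 = 24, a_1 = floor((14 + 14)/24) = 1.
  m_2 = 24*1 - 14 = 10, d_2 = (220 - 10^2)/24 = 120/24 = 5, a_2 = floor((14 + 10)/5) = 4.
  m_3 = 5*4 - 10 = 10, d_3 = (220 - 10^2)/5 = 120/5 = 24, a_3 = floor((14 + 10)/24) = 1.
  m_4 = 24*1 - 10 = 14, d_4 = (220 - 14^2)/24 = 24/24 = 1, a_4 = floor((14 + 14)/1) = 28.
  m_5 = 1*28 - 14 = 14, d_5 = (220 - 14^2)/1 = 24/1 = 24: (m_5, d_5) = (m_1, d_1) = (14, 24), so from here the quotients repeat a_1, ..., a_4; the period length is 4.
So sqrt(220) = [14; (1, 4, 1, 28)] with period length k = 4.
k is even, so the fundamental solution of x^2 - 220y^2 = 1 is (p_{k-1}, q_{k-1}) = (p_3, q_3); compute convergents through index 3.
Convergents (p_i = a_i*p_{i-1} + p_{i-2}, q_i = a_i*q_{i-1} + q_{i-2} with p_{-2}=0, p_{-1}=1, q_{-2}=1, q_{-1}=0):
  i=0: a_0=14, p_0 = 14*1 + 0 = 14, q_0 = 14*0 + 1 = 1.
  i=1: a_1=1, p_1 = 1*14 + 1 = 15, q_1 = 1*1 + 0 = 1.
  i=2: a_2=4, p_2 = 4*15 + 14 = 74, q_2 = 4*1 + 1 = 5.
  i=3: a_3=1, p_3 = 1*74 + 15 = 89, q_3 = 1*5 + 1 = 6.
Check: 89^2 - 220*6^2 = 7921 - 7920 = 1, so (x, y) = (89, 6) solves the equation, and by the theorem it is the least positive solution.

(x, y) = (89, 6)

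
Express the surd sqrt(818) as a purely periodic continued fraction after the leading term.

[28; (1, 1, 1, 1, 56)]

Write x_i = (sqrt(818) + m_i)/d_i with (m_0, d_0) = (0, 1). a_0 = floor(sqrt(818)) = 28, since 28^2 = 784 <= 818 < 841 = 29^2.
Iterate m_{i+1} = d_i*a_i - m_i, d_{i+1} = (818 - m_{i+1}^2)/d_i, a_{i+1} = floor((a_0 + m_{i+1})/d_{i+1}):
  m_1 = 1*28 - 0 = 28, d_1 = (818 - 28^2)/1 = 34/1 = 34, a_1 = floor((28 + 28)/34) = 1.
  m_2 = 34*1 - 28 = 6, d_2 = (818 - 6^2)/34 = 782/34 = 23, a_2 = floor((28 + 6)/23) = 1.
  m_3 = 23*1 - 6 = 17, d_3 = (818 - 17^2)/23 = 529/23 = 23, a_3 = floor((28 + 17)/23) = 1.
  m_4 = 23*1 - 17 = 6, d_4 = (818 - 6^2)/23 = 782/23 = 34, a_4 = floor((28 + 6)/34) = 1.
  m_5 = 34*1 - 6 = 28, d_5 = (818 - 28^2)/34 = 34/34 = 1, a_5 = floor((28 + 28)/1) = 56.
  m_6 = 1*56 - 28 = 28, d_6 = (818 - 28^2)/1 = 34/1 = 34: (m_6, d_6) = (m_1, d_1) = (28, 34), so from here the quotients repeat a_1, ..., a_5; the period length is 5.
Hence the expansion of sqrt(818) is a_0 = 28 followed by the repeating block 1, 1, 1, 1, 56 (period 5).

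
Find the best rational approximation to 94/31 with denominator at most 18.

55/18

Expand x = 94/31 as a continued fraction with the Euclidean algorithm:
  94 = 3*31 + 1, so a_0 = 3.
  31 = 31*1 + 0, so a_1 = 31.
so x = [3; 31].
Convergents (p_i = a_i*p_{i-1} + p_{i-2}, q_i = a_i*q_{i-1} + q_{i-2} with p_{-2}=0, p_{-1}=1, q_{-2}=1, q_{-1}=0), until the denominator exceeds 18:
  i=0: a_0=3, p_0 = 3*1 + 0 = 3, q_0 = 3*0 + 1 = 1.
  i=1: a_1=31, p_1 = 31*3 + 1 = 94, q_1 = 31*1 + 0 = 31.
q_1 = 31 > 18, so the last convergent with denominator <= 18 is p_0/q_0 = 3/1.
The closest fraction with denominator <= 18 is either p_0/q_0 or the intermediate fraction (k*p_0 + p_{-1})/(k*q_0 + q_{-1}) with the largest k >= 1 whose denominator stays <= 18; these approach x as k grows, and every other convergent or intermediate fraction in range is farther away.
Largest k: floor((18 - q_{-1})/q_0) = floor((18 - 0)/1) = 18 (using the seeds p_{-1} = 1, q_{-1} = 0).
That gives (18*3 + 1)/(18*1 + 0) = 55/18.
Compare the errors: |x - 3/1| = |94*1 - 3*31|/(31*1) = 1/31, and |x - 55/18| = |94*18 - 55*31|/(31*18) = 13/558.
Cross-multiplying, 13*31 = 403 < 558 = 1*558, so 13/558 is smaller: the intermediate fraction 55/18 is closer to x than 3/1.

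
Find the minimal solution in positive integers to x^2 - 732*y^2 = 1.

First expand sqrt(732) as a continued fraction. With x_i = (sqrt(732) + m_i)/d_i and (m_0, d_0) = (0, 1): a_0 = floor(sqrt(732)) = 27, since 27^2 = 729 <= 732 < 784 = 28^2.
Iterate m_{i+1} = d_i*a_i - m_i, d_{i+1} = (732 - m_{i+1}^2)/d_i, a_{i+1} = floor((a_0 + m_{i+1})/d_{i+1}):
  m_1 = 1*27 - 0 = 27, d_1 = (732 - 27^2)/1 = 3/1 = 3, a_1 = floor((27 + 27)/3) = 18.
  m_2 = 3*18 - 27 = 27, d_2 = (732 - 27^2)/3 = 3/3 = 1, a_2 = floor((27 + 27)/1) = 54.
  m_3 = 1*54 - 27 = 27, d_3 = (732 - 27^2)/1 = 3/1 = 3: (m_3, d_3) = (m_1, d_1) = (27, 3), so from here the quotients repeat a_1, a_2; the period length is 2.
So sqrt(732) = [27; (18, 54)] with period length k = 2.
k is even, so the fundamental solution of x^2 - 732y^2 = 1 is (p_{k-1}, q_{k-1}) = (p_1, q_1); compute convergents through index 1.
Convergents (p_i = a_i*p_{i-1} + p_{i-2}, q_i = a_i*q_{i-1} + q_{i-2} with p_{-2}=0, p_{-1}=1, q_{-2}=1, q_{-1}=0):
  i=0: a_0=27, p_0 = 27*1 + 0 = 27, q_0 = 27*0 + 1 = 1.
  i=1: a_1=18, p_1 = 18*27 + 1 = 487, q_1 = 18*1 + 0 = 18.
Check: 487^2 - 732*18^2 = 237169 - 237168 = 1, so (x, y) = (487, 18) solves the equation, and by the theorem it is the least positive solution.

(x, y) = (487, 18)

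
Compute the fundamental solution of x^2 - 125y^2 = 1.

(x, y) = (930249, 83204)

First expand sqrt(125) as a continued fraction. With x_i = (sqrt(125) + m_i)/d_i and (m_0, d_0) = (0, 1): a_0 = floor(sqrt(125)) = 11, since 11^2 = 121 <= 125 < 144 = 12^2.
Iterate m_{i+1} = d_i*a_i - m_i, d_{i+1} = (125 - m_{i+1}^2)/d_i, a_{i+1} = floor((a_0 + m_{i+1})/d_{i+1}):
  m_1 = 1*11 - 0 = 11, d_1 = (125 - 11^2)/1 = 4/1 = 4, a_1 = floor((11 + 11)/4) = 5.
  m_2 = 4*5 - 11 = 9, d_2 = (125 - 9^2)/4 = 44/4 = 11, a_2 = floor((11 + 9)/11) = 1.
  m_3 = 11*1 - 9 = 2, d_3 = (125 - 2^2)/11 = 121/11 = 11, a_3 = floor((11 + 2)/11) = 1.
  m_4 = 11*1 - 2 = 9, d_4 = (125 - 9^2)/11 = 44/11 = 4, a_4 = floor((11 + 9)/4) = 5.
  m_5 = 4*5 - 9 = 11, d_5 = (125 - 11^2)/4 = 4/4 = 1, a_5 = floor((11 + 11)/1) = 22.
  m_6 = 1*22 - 11 = 11, d_6 = (125 - 11^2)/1 = 4/1 = 4: (m_6, d_6) = (m_1, d_1) = (11, 4), so from here the quotients repeat a_1, ..., a_5; the period length is 5.
So sqrt(125) = [11; (5, 1, 1, 5, 22)] with period length k = 5.
k is odd, so (p_{k-1}, q_{k-1}) only solves x^2 - 125y^2 = -1 and the fundamental solution of x^2 - 125y^2 = 1 is (p_{2k-1}, q_{2k-1}) = (p_9, q_9); compute convergents through index 9, running through the period twice.
Convergents (p_i = a_i*p_{i-1} + p_{i-2}, q_i = a_i*q_{i-1} + q_{i-2} with p_{-2}=0, p_{-1}=1, q_{-2}=1, q_{-1}=0):
  i=0: a_0=11, p_0 = 11*1 + 0 = 11, q_0 = 11*0 + 1 = 1.
  i=1: a_1=5, p_1 = 5*11 + 1 = 56, q_1 = 5*1 + 0 = 5.
  i=2: a_2=1, p_2 = 1*56 + 11 = 67, q_2 = 1*5 + 1 = 6.
  i=3: a_3=1, p_3 = 1*67 + 56 = 123, q_3 = 1*6 + 5 = 11.
  i=4: a_4=5, p_4 = 5*123 + 67 = 682, q_4 = 5*11 + 6 = 61.
  i=5: a_5=22, p_5 = 22*682 + 123 = 15127, q_5 = 22*61 + 11 = 1353.
  i=6: a_6=5, p_6 = 5*15127 + 682 = 76317, q_6 = 5*1353 + 61 = 6826.
  i=7: a_7=1, p_7 = 1*76317 + 15127 = 91444, q_7 = 1*6826 + 1353 = 8179.
  i=8: a_8=1, p_8 = 1*91444 + 76317 = 167761, q_8 = 1*8179 + 6826 = 15005.
  i=9: a_9=5, p_9 = 5*167761 + 91444 = 930249, q_9 = 5*15005 + 8179 = 83204.
Indeed p_4^2 - 125*q_4^2 = 465124 - 465125 = -1, not +1.
Check: 930249^2 - 125*83204^2 = 865363202001 - 865363202000 = 1, so (x, y) = (930249, 83204) solves the equation, and by the theorem it is the least positive solution.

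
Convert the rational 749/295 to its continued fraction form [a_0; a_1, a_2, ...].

Run the Euclidean algorithm on 749 and 295; the successive quotients are the partial quotients a_0, a_1, ... (each step inverts the fractional part left over by the previous one):
  749 = 2*295 + 159, so a_0 = 2.
  295 = 1*159 + 136, so a_1 = 1.
  159 = 1*136 + 23, so a_2 = 1.
  136 = 5*23 + 21, so a_3 = 5.
  23 = 1*21 + 2, so a_4 = 1.
  21 = 10*2 + 1, so a_5 = 10.
  2 = 2*1 + 0, so a_6 = 2.
The remainder reaches 0 after 7 divisions, so the expansion has 7 partial quotients, read off in order.

[2; 1, 1, 5, 1, 10, 2]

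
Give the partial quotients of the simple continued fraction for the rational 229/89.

Run the Euclidean algorithm on 229 and 89; the successive quotients are the partial quotients a_0, a_1, ... (each step inverts the fractional part left over by the previous one):
  229 = 2*89 + 51, so a_0 = 2.
  89 = 1*51 + 38, so a_1 = 1.
  51 = 1*38 + 13, so a_2 = 1.
  38 = 2*13 + 12, so a_3 = 2.
  13 = 1*12 + 1, so a_4 = 1.
  12 = 12*1 + 0, so a_5 = 12.
The remainder reaches 0 after 6 divisions, so the expansion has 6 partial quotients, read off in order.

[2; 1, 1, 2, 1, 12]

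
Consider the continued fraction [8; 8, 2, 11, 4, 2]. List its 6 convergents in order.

8/1, 65/8, 138/17, 1583/195, 6470/797, 14523/1789

Using the convergent recurrence p_i = a_i*p_{i-1} + p_{i-2}, q_i = a_i*q_{i-1} + q_{i-2} with p_{-2}=0, p_{-1}=1, q_{-2}=1, q_{-1}=0:
  i=0: a_0=8, p_0 = 8*1 + 0 = 8, q_0 = 8*0 + 1 = 1.
  i=1: a_1=8, p_1 = 8*8 + 1 = 65, q_1 = 8*1 + 0 = 8.
  i=2: a_2=2, p_2 = 2*65 + 8 = 138, q_2 = 2*8 + 1 = 17.
  i=3: a_3=11, p_3 = 11*138 + 65 = 1583, q_3 = 11*17 + 8 = 195.
  i=4: a_4=4, p_4 = 4*1583 + 138 = 6470, q_4 = 4*195 + 17 = 797.
  i=5: a_5=2, p_5 = 2*6470 + 1583 = 14523, q_5 = 2*797 + 195 = 1789.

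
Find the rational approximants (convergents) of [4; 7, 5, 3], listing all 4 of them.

4/1, 29/7, 149/36, 476/115

Using the convergent recurrence p_i = a_i*p_{i-1} + p_{i-2}, q_i = a_i*q_{i-1} + q_{i-2} with p_{-2}=0, p_{-1}=1, q_{-2}=1, q_{-1}=0:
  i=0: a_0=4, p_0 = 4*1 + 0 = 4, q_0 = 4*0 + 1 = 1.
  i=1: a_1=7, p_1 = 7*4 + 1 = 29, q_1 = 7*1 + 0 = 7.
  i=2: a_2=5, p_2 = 5*29 + 4 = 149, q_2 = 5*7 + 1 = 36.
  i=3: a_3=3, p_3 = 3*149 + 29 = 476, q_3 = 3*36 + 7 = 115.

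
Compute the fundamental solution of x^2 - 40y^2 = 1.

(x, y) = (19, 3)

First expand sqrt(40) as a continued fraction. With x_i = (sqrt(40) + m_i)/d_i and (m_0, d_0) = (0, 1): a_0 = floor(sqrt(40)) = 6, since 6^2 = 36 <= 40 < 49 = 7^2.
Iterate m_{i+1} = d_i*a_i - m_i, d_{i+1} = (40 - m_{i+1}^2)/d_i, a_{i+1} = floor((a_0 + m_{i+1})/d_{i+1}):
  m_1 = 1*6 - 0 = 6, d_1 = (40 - 6^2)/1 = 4/1 = 4, a_1 = floor((6 + 6)/4) = 3.
  m_2 = 4*3 - 6 = 6, d_2 = (40 - 6^2)/4 = 4/4 = 1, a_2 = floor((6 + 6)/1) = 12.
  m_3 = 1*12 - 6 = 6, d_3 = (40 - 6^2)/1 = 4/1 = 4: (m_3, d_3) = (m_1, d_1) = (6, 4), so from here the quotients repeat a_1, a_2; the period length is 2.
So sqrt(40) = [6; (3, 12)] with period length k = 2.
k is even, so the fundamental solution of x^2 - 40y^2 = 1 is (p_{k-1}, q_{k-1}) = (p_1, q_1); compute convergents through index 1.
Convergents (p_i = a_i*p_{i-1} + p_{i-2}, q_i = a_i*q_{i-1} + q_{i-2} with p_{-2}=0, p_{-1}=1, q_{-2}=1, q_{-1}=0):
  i=0: a_0=6, p_0 = 6*1 + 0 = 6, q_0 = 6*0 + 1 = 1.
  i=1: a_1=3, p_1 = 3*6 + 1 = 19, q_1 = 3*1 + 0 = 3.
Check: 19^2 - 40*3^2 = 361 - 360 = 1, so (x, y) = (19, 3) solves the equation, and by the theorem it is the least positive solution.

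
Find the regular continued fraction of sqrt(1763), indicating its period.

[41; (1, 82)]

Write x_i = (sqrt(1763) + m_i)/d_i with (m_0, d_0) = (0, 1). a_0 = floor(sqrt(1763)) = 41, since 41^2 = 1681 <= 1763 < 1764 = 42^2.
Iterate m_{i+1} = d_i*a_i - m_i, d_{i+1} = (1763 - m_{i+1}^2)/d_i, a_{i+1} = floor((a_0 + m_{i+1})/d_{i+1}):
  m_1 = 1*41 - 0 = 41, d_1 = (1763 - 41^2)/1 = 82/1 = 82, a_1 = floor((41 + 41)/82) = 1.
  m_2 = 82*1 - 41 = 41, d_2 = (1763 - 41^2)/82 = 82/82 = 1, a_2 = floor((41 + 41)/1) = 82.
  m_3 = 1*82 - 41 = 41, d_3 = (1763 - 41^2)/1 = 82/1 = 82: (m_3, d_3) = (m_1, d_1) = (41, 82), so from here the quotients repeat a_1, a_2; the period length is 2.
Hence the expansion of sqrt(1763) is a_0 = 41 followed by the repeating block 1, 82 (period 2).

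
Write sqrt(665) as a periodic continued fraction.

[25; (1, 3, 1, 2, 2, 2, 1, 3, 1, 50)]

Write x_i = (sqrt(665) + m_i)/d_i with (m_0, d_0) = (0, 1). a_0 = floor(sqrt(665)) = 25, since 25^2 = 625 <= 665 < 676 = 26^2.
Iterate m_{i+1} = d_i*a_i - m_i, d_{i+1} = (665 - m_{i+1}^2)/d_i, a_{i+1} = floor((a_0 + m_{i+1})/d_{i+1}):
  m_1 = 1*25 - 0 = 25, d_1 = (665 - 25^2)/1 = 40/1 = 40, a_1 = floor((25 + 25)/40) = 1.
  m_2 = 40*1 - 25 = 15, d_2 = (665 - 15^2)/40 = 440/40 = 11, a_2 = floor((25 + 15)/11) = 3.
  m_3 = 11*3 - 15 = 18, d_3 = (665 - 18^2)/11 = 341/11 = 31, a_3 = floor((25 + 18)/31) = 1.
  m_4 = 31*1 - 18 = 13, d_4 = (665 - 13^2)/31 = 496/31 = 16, a_4 = floor((25 + 13)/16) = 2.
  m_5 = 16*2 - 13 = 19, d_5 = (665 - 19^2)/16 = 304/16 = 19, a_5 = floor((25 + 19)/19) = 2.
  m_6 = 19*2 - 19 = 19, d_6 = (665 - 19^2)/19 = 304/19 = 16, a_6 = floor((25 + 19)/16) = 2.
  m_7 = 16*2 - 19 = 13, d_7 = (665 - 13^2)/16 = 496/16 = 31, a_7 = floor((25 + 13)/31) = 1.
  m_8 = 31*1 - 13 = 18, d_8 = (665 - 18^2)/31 = 341/31 = 11, a_8 = floor((25 + 18)/11) = 3.
  m_9 = 11*3 - 18 = 15, d_9 = (665 - 15^2)/11 = 440/11 = 40, a_9 = floor((25 + 15)/40) = 1.
  m_10 = 40*1 - 15 = 25, d_10 = (665 - 25^2)/40 = 40/40 = 1, a_10 = floor((25 + 25)/1) = 50.
  m_11 = 1*50 - 25 = 25, d_11 = (665 - 25^2)/1 = 40/1 = 40: (m_11, d_11) = (m_1, d_1) = (25, 40), so from here the quotients repeat a_1, ..., a_10; the period length is 10.
Hence the expansion of sqrt(665) is a_0 = 25 followed by the repeating block 1, 3, 1, 2, 2, 2, 1, 3, 1, 50 (period 10).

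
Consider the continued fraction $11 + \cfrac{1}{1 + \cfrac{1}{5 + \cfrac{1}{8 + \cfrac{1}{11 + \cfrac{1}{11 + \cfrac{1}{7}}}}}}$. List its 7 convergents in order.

11/1, 12/1, 71/6, 580/49, 6451/545, 71541/6044, 507238/42853

Using the convergent recurrence p_i = a_i*p_{i-1} + p_{i-2}, q_i = a_i*q_{i-1} + q_{i-2} with p_{-2}=0, p_{-1}=1, q_{-2}=1, q_{-1}=0:
  i=0: a_0=11, p_0 = 11*1 + 0 = 11, q_0 = 11*0 + 1 = 1.
  i=1: a_1=1, p_1 = 1*11 + 1 = 12, q_1 = 1*1 + 0 = 1.
  i=2: a_2=5, p_2 = 5*12 + 11 = 71, q_2 = 5*1 + 1 = 6.
  i=3: a_3=8, p_3 = 8*71 + 12 = 580, q_3 = 8*6 + 1 = 49.
  i=4: a_4=11, p_4 = 11*580 + 71 = 6451, q_4 = 11*49 + 6 = 545.
  i=5: a_5=11, p_5 = 11*6451 + 580 = 71541, q_5 = 11*545 + 49 = 6044.
  i=6: a_6=7, p_6 = 7*71541 + 6451 = 507238, q_6 = 7*6044 + 545 = 42853.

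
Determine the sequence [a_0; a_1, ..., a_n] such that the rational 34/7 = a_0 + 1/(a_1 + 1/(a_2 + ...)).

[4; 1, 6]

Run the Euclidean algorithm on 34 and 7; the successive quotients are the partial quotients a_0, a_1, ... (each step inverts the fractional part left over by the previous one):
  34 = 4*7 + 6, so a_0 = 4.
  7 = 1*6 + 1, so a_1 = 1.
  6 = 6*1 + 0, so a_2 = 6.
The remainder reaches 0 after 3 divisions, so the expansion has 3 partial quotients, read off in order.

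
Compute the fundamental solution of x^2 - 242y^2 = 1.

First expand sqrt(242) as a continued fraction. With x_i = (sqrt(242) + m_i)/d_i and (m_0, d_0) = (0, 1): a_0 = floor(sqrt(242)) = 15, since 15^2 = 225 <= 242 < 256 = 16^2.
Iterate m_{i+1} = d_i*a_i - m_i, d_{i+1} = (242 - m_{i+1}^2)/d_i, a_{i+1} = floor((a_0 + m_{i+1})/d_{i+1}):
  m_1 = 1*15 - 0 = 15, d_1 = (242 - 15^2)/1 = 17/1 = 17, a_1 = floor((15 + 15)/17) = 1.
  m_2 = 17*1 - 15 = 2, d_2 = (242 - 2^2)/17 = 238/17 = 14, a_2 = floor((15 + 2)/14) = 1.
  m_3 = 14*1 - 2 = 12, d_3 = (242 - 12^2)/14 = 98/14 = 7, a_3 = floor((15 + 12)/7) = 3.
  m_4 = 7*3 - 12 = 9, d_4 = (242 - 9^2)/7 = 161/7 = 23, a_4 = floor((15 + 9)/23) = 1.
  m_5 = 23*1 - 9 = 14, d_5 = (242 - 14^2)/23 = 46/23 = 2, a_5 = floor((15 + 14)/2) = 14.
  m_6 = 2*14 - 14 = 14, d_6 = (242 - 14^2)/2 = 46/2 = 23, a_6 = floor((15 + 14)/23) = 1.
  m_7 = 23*1 - 14 = 9, d_7 = (242 - 9^2)/23 = 161/23 = 7, a_7 = floor((15 + 9)/7) = 3.
  m_8 = 7*3 - 9 = 12, d_8 = (242 - 12^2)/7 = 98/7 = 14, a_8 = floor((15 + 12)/14) = 1.
  m_9 = 14*1 - 12 = 2, d_9 = (242 - 2^2)/14 = 238/14 = 17, a_9 = floor((15 + 2)/17) = 1.
  m_10 = 17*1 - 2 = 15, d_10 = (242 - 15^2)/17 = 17/17 = 1, a_10 = floor((15 + 15)/1) = 30.
  m_11 = 1*30 - 15 = 15, d_11 = (242 - 15^2)/1 = 17/1 = 17: (m_11, d_11) = (m_1, d_1) = (15, 17), so from here the quotients repeat a_1, ..., a_10; the period length is 10.
So sqrt(242) = [15; (1, 1, 3, 1, 14, 1, 3, 1, 1, 30)] with period length k = 10.
k is even, so the fundamental solution of x^2 - 242y^2 = 1 is (p_{k-1}, q_{k-1}) = (p_9, q_9); compute convergents through index 9.
Convergents (p_i = a_i*p_{i-1} + p_{i-2}, q_i = a_i*q_{i-1} + q_{i-2} with p_{-2}=0, p_{-1}=1, q_{-2}=1, q_{-1}=0):
  i=0: a_0=15, p_0 = 15*1 + 0 = 15, q_0 = 15*0 + 1 = 1.
  i=1: a_1=1, p_1 = 1*15 + 1 = 16, q_1 = 1*1 + 0 = 1.
  i=2: a_2=1, p_2 = 1*16 + 15 = 31, q_2 = 1*1 + 1 = 2.
  i=3: a_3=3, p_3 = 3*31 + 16 = 109, q_3 = 3*2 + 1 = 7.
  i=4: a_4=1, p_4 = 1*109 + 31 = 140, q_4 = 1*7 + 2 = 9.
  i=5: a_5=14, p_5 = 14*140 + 109 = 2069, q_5 = 14*9 + 7 = 133.
  i=6: a_6=1, p_6 = 1*2069 + 140 = 2209, q_6 = 1*133 + 9 = 142.
  i=7: a_7=3, p_7 = 3*2209 + 2069 = 8696, q_7 = 3*142 + 133 = 559.
  i=8: a_8=1, p_8 = 1*8696 + 2209 = 10905, q_8 = 1*559 + 142 = 701.
  i=9: a_9=1, p_9 = 1*10905 + 8696 = 19601, q_9 = 1*701 + 559 = 1260.
Check: 19601^2 - 242*1260^2 = 384199201 - 384199200 = 1, so (x, y) = (19601, 1260) solves the equation, and by the theorem it is the least positive solution.

(x, y) = (19601, 1260)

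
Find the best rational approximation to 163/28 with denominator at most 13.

Expand x = 163/28 as a continued fraction with the Euclidean algorithm:
  163 = 5*28 + 23, so a_0 = 5.
  28 = 1*23 + 5, so a_1 = 1.
  23 = 4*5 + 3, so a_2 = 4.
  5 = 1*3 + 2, so a_3 = 1.
  3 = 1*2 + 1, so a_4 = 1.
  2 = 2*1 + 0, so a_5 = 2.
so x = [5; 1, 4, 1, 1, 2].
Convergents (p_i = a_i*p_{i-1} + p_{i-2}, q_i = a_i*q_{i-1} + q_{i-2} with p_{-2}=0, p_{-1}=1, q_{-2}=1, q_{-1}=0), until the denominator exceeds 13:
  i=0: a_0=5, p_0 = 5*1 + 0 = 5, q_0 = 5*0 + 1 = 1.
  i=1: a_1=1, p_1 = 1*5 + 1 = 6, q_1 = 1*1 + 0 = 1.
  i=2: a_2=4, p_2 = 4*6 + 5 = 29, q_2 = 4*1 + 1 = 5.
  i=3: a_3=1, p_3 = 1*29 + 6 = 35, q_3 = 1*5 + 1 = 6.
  i=4: a_4=1, p_4 = 1*35 + 29 = 64, q_4 = 1*6 + 5 = 11.
  i=5: a_5=2, p_5 = 2*64 + 35 = 163, q_5 = 2*11 + 6 = 28.
q_5 = 28 > 13, so the last convergent with denominator <= 13 is p_4/q_4 = 64/11.
The closest fraction with denominator <= 13 is either p_4/q_4 or the intermediate fraction (k*p_4 + p_3)/(k*q_4 + q_3) with the largest k >= 1 whose denominator stays <= 13; these approach x as k grows, and every other convergent or intermediate fraction in range is farther away.
Largest k: floor((13 - q_3)/q_4) = floor((13 - 6)/11) = 0.
Since k = 0, no intermediate fraction beyond p_4/q_4 has denominator <= 13, so the convergent 64/11 is the closest (its error is |163*11 - 64*28|/(28*11) = 1/308).

64/11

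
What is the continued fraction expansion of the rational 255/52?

Run the Euclidean algorithm on 255 and 52; the successive quotients are the partial quotients a_0, a_1, ... (each step inverts the fractional part left over by the previous one):
  255 = 4*52 + 47, so a_0 = 4.
  52 = 1*47 + 5, so a_1 = 1.
  47 = 9*5 + 2, so a_2 = 9.
  5 = 2*2 + 1, so a_3 = 2.
  2 = 2*1 + 0, so a_4 = 2.
The remainder reaches 0 after 5 divisions, so the expansion has 5 partial quotients, read off in order.

[4; 1, 9, 2, 2]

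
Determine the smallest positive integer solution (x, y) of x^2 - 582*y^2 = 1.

First expand sqrt(582) as a continued fraction. With x_i = (sqrt(582) + m_i)/d_i and (m_0, d_0) = (0, 1): a_0 = floor(sqrt(582)) = 24, since 24^2 = 576 <= 582 < 625 = 25^2.
Iterate m_{i+1} = d_i*a_i - m_i, d_{i+1} = (582 - m_{i+1}^2)/d_i, a_{i+1} = floor((a_0 + m_{i+1})/d_{i+1}):
  m_1 = 1*24 - 0 = 24, d_1 = (582 - 24^2)/1 = 6/1 = 6, a_1 = floor((24 + 24)/6) = 8.
  m_2 = 6*8 - 24 = 24, d_2 = (582 - 24^2)/6 = 6/6 = 1, a_2 = floor((24 + 24)/1) = 48.
  m_3 = 1*48 - 24 = 24, d_3 = (582 - 24^2)/1 = 6/1 = 6: (m_3, d_3) = (m_1, d_1) = (24, 6), so from here the quotients repeat a_1, a_2; the period length is 2.
So sqrt(582) = [24; (8, 48)] with period length k = 2.
k is even, so the fundamental solution of x^2 - 582y^2 = 1 is (p_{k-1}, q_{k-1}) = (p_1, q_1); compute convergents through index 1.
Convergents (p_i = a_i*p_{i-1} + p_{i-2}, q_i = a_i*q_{i-1} + q_{i-2} with p_{-2}=0, p_{-1}=1, q_{-2}=1, q_{-1}=0):
  i=0: a_0=24, p_0 = 24*1 + 0 = 24, q_0 = 24*0 + 1 = 1.
  i=1: a_1=8, p_1 = 8*24 + 1 = 193, q_1 = 8*1 + 0 = 8.
Check: 193^2 - 582*8^2 = 37249 - 37248 = 1, so (x, y) = (193, 8) solves the equation, and by the theorem it is the least positive solution.

(x, y) = (193, 8)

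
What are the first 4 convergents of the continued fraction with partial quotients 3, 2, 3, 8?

Using the convergent recurrence p_i = a_i*p_{i-1} + p_{i-2}, q_i = a_i*q_{i-1} + q_{i-2} with p_{-2}=0, p_{-1}=1, q_{-2}=1, q_{-1}=0:
  i=0: a_0=3, p_0 = 3*1 + 0 = 3, q_0 = 3*0 + 1 = 1.
  i=1: a_1=2, p_1 = 2*3 + 1 = 7, q_1 = 2*1 + 0 = 2.
  i=2: a_2=3, p_2 = 3*7 + 3 = 24, q_2 = 3*2 + 1 = 7.
  i=3: a_3=8, p_3 = 8*24 + 7 = 199, q_3 = 8*7 + 2 = 58.

3/1, 7/2, 24/7, 199/58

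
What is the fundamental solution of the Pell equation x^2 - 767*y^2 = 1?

(x, y) = (31212, 1127)

First expand sqrt(767) as a continued fraction. With x_i = (sqrt(767) + m_i)/d_i and (m_0, d_0) = (0, 1): a_0 = floor(sqrt(767)) = 27, since 27^2 = 729 <= 767 < 784 = 28^2.
Iterate m_{i+1} = d_i*a_i - m_i, d_{i+1} = (767 - m_{i+1}^2)/d_i, a_{i+1} = floor((a_0 + m_{i+1})/d_{i+1}):
  m_1 = 1*27 - 0 = 27, d_1 = (767 - 27^2)/1 = 38/1 = 38, a_1 = floor((27 + 27)/38) = 1.
  m_2 = 38*1 - 27 = 11, d_2 = (767 - 11^2)/38 = 646/38 = 17, a_2 = floor((27 + 11)/17) = 2.
  m_3 = 17*2 - 11 = 23, d_3 = (767 - 23^2)/17 = 238/17 = 14, a_3 = floor((27 + 23)/14) = 3.
  m_4 = 14*3 - 23 = 19, d_4 = (767 - 19^2)/14 = 406/14 = 29, a_4 = floor((27 + 19)/29) = 1.
  m_5 = 29*1 - 19 = 10, d_5 = (767 - 10^2)/29 = 667/29 = 23, a_5 = floor((27 + 10)/23) = 1.
  m_6 = 23*1 - 10 = 13, d_6 = (767 - 13^2)/23 = 598/23 = 26, a_6 = floor((27 + 13)/26) = 1.
  m_7 = 26*1 - 13 = 13, d_7 = (767 - 13^2)/26 = 598/26 = 23, a_7 = floor((27 + 13)/23) = 1.
  m_8 = 23*1 - 13 = 10, d_8 = (767 - 10^2)/23 = 667/23 = 29, a_8 = floor((27 + 10)/29) = 1.
  m_9 = 29*1 - 10 = 19, d_9 = (767 - 19^2)/29 = 406/29 = 14, a_9 = floor((27 + 19)/14) = 3.
  m_10 = 14*3 - 19 = 23, d_10 = (767 - 23^2)/14 = 238/14 = 17, a_10 = floor((27 + 23)/17) = 2.
  m_11 = 17*2 - 23 = 11, d_11 = (767 - 11^2)/17 = 646/17 = 38, a_11 = floor((27 + 11)/38) = 1.
  m_12 = 38*1 - 11 = 27, d_12 = (767 - 27^2)/38 = 38/38 = 1, a_12 = floor((27 + 27)/1) = 54.
  m_13 = 1*54 - 27 = 27, d_13 = (767 - 27^2)/1 = 38/1 = 38: (m_13, d_13) = (m_1, d_1) = (27, 38), so from here the quotients repeat a_1, ..., a_12; the period length is 12.
So sqrt(767) = [27; (1, 2, 3, 1, 1, 1, 1, 1, 3, 2, 1, 54)] with period length k = 12.
k is even, so the fundamental solution of x^2 - 767y^2 = 1 is (p_{k-1}, q_{k-1}) = (p_11, q_11); compute convergents through index 11.
Convergents (p_i = a_i*p_{i-1} + p_{i-2}, q_i = a_i*q_{i-1} + q_{i-2} with p_{-2}=0, p_{-1}=1, q_{-2}=1, q_{-1}=0):
  i=0: a_0=27, p_0 = 27*1 + 0 = 27, q_0 = 27*0 + 1 = 1.
  i=1: a_1=1, p_1 = 1*27 + 1 = 28, q_1 = 1*1 + 0 = 1.
  i=2: a_2=2, p_2 = 2*28 + 27 = 83, q_2 = 2*1 + 1 = 3.
  i=3: a_3=3, p_3 = 3*83 + 28 = 277, q_3 = 3*3 + 1 = 10.
  i=4: a_4=1, p_4 = 1*277 + 83 = 360, q_4 = 1*10 + 3 = 13.
  i=5: a_5=1, p_5 = 1*360 + 277 = 637, q_5 = 1*13 + 10 = 23.
  i=6: a_6=1, p_6 = 1*637 + 360 = 997, q_6 = 1*23 + 13 = 36.
  i=7: a_7=1, p_7 = 1*997 + 637 = 1634, q_7 = 1*36 + 23 = 59.
  i=8: a_8=1, p_8 = 1*1634 + 997 = 2631, q_8 = 1*59 + 36 = 95.
  i=9: a_9=3, p_9 = 3*2631 + 1634 = 9527, q_9 = 3*95 + 59 = 344.
  i=10: a_10=2, p_10 = 2*9527 + 2631 = 21685, q_10 = 2*344 + 95 = 783.
  i=11: a_11=1, p_11 = 1*21685 + 9527 = 31212, q_11 = 1*783 + 344 = 1127.
Check: 31212^2 - 767*1127^2 = 974188944 - 974188943 = 1, so (x, y) = (31212, 1127) solves the equation, and by the theorem it is the least positive solution.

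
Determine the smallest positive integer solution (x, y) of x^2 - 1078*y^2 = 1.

First expand sqrt(1078) as a continued fraction. With x_i = (sqrt(1078) + m_i)/d_i and (m_0, d_0) = (0, 1): a_0 = floor(sqrt(1078)) = 32, since 32^2 = 1024 <= 1078 < 1089 = 33^2.
Iterate m_{i+1} = d_i*a_i - m_i, d_{i+1} = (1078 - m_{i+1}^2)/d_i, a_{i+1} = floor((a_0 + m_{i+1})/d_{i+1}):
  m_1 = 1*32 - 0 = 32, d_1 = (1078 - 32^2)/1 = 54/1 = 54, a_1 = floor((32 + 32)/54) = 1.
  m_2 = 54*1 - 32 = 22, d_2 = (1078 - 22^2)/54 = 594/54 = 11, a_2 = floor((32 + 22)/11) = 4.
  m_3 = 11*4 - 22 = 22, d_3 = (1078 - 22^2)/11 = 594/11 = 54, a_3 = floor((32 + 22)/54) = 1.
  m_4 = 54*1 - 22 = 32, d_4 = (1078 - 32^2)/54 = 54/54 = 1, a_4 = floor((32 + 32)/1) = 64.
  m_5 = 1*64 - 32 = 32, d_5 = (1078 - 32^2)/1 = 54/1 = 54: (m_5, d_5) = (m_1, d_1) = (32, 54), so from here the quotients repeat a_1, ..., a_4; the period length is 4.
So sqrt(1078) = [32; (1, 4, 1, 64)] with period length k = 4.
k is even, so the fundamental solution of x^2 - 1078y^2 = 1 is (p_{k-1}, q_{k-1}) = (p_3, q_3); compute convergents through index 3.
Convergents (p_i = a_i*p_{i-1} + p_{i-2}, q_i = a_i*q_{i-1} + q_{i-2} with p_{-2}=0, p_{-1}=1, q_{-2}=1, q_{-1}=0):
  i=0: a_0=32, p_0 = 32*1 + 0 = 32, q_0 = 32*0 + 1 = 1.
  i=1: a_1=1, p_1 = 1*32 + 1 = 33, q_1 = 1*1 + 0 = 1.
  i=2: a_2=4, p_2 = 4*33 + 32 = 164, q_2 = 4*1 + 1 = 5.
  i=3: a_3=1, p_3 = 1*164 + 33 = 197, q_3 = 1*5 + 1 = 6.
Check: 197^2 - 1078*6^2 = 38809 - 38808 = 1, so (x, y) = (197, 6) solves the equation, and by the theorem it is the least positive solution.

(x, y) = (197, 6)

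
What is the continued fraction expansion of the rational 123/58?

[2; 8, 3, 2]

Run the Euclidean algorithm on 123 and 58; the successive quotients are the partial quotients a_0, a_1, ... (each step inverts the fractional part left over by the previous one):
  123 = 2*58 + 7, so a_0 = 2.
  58 = 8*7 + 2, so a_1 = 8.
  7 = 3*2 + 1, so a_2 = 3.
  2 = 2*1 + 0, so a_3 = 2.
The remainder reaches 0 after 4 divisions, so the expansion has 4 partial quotients, read off in order.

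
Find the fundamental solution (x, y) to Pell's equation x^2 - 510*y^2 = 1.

(x, y) = (271, 12)

First expand sqrt(510) as a continued fraction. With x_i = (sqrt(510) + m_i)/d_i and (m_0, d_0) = (0, 1): a_0 = floor(sqrt(510)) = 22, since 22^2 = 484 <= 510 < 529 = 23^2.
Iterate m_{i+1} = d_i*a_i - m_i, d_{i+1} = (510 - m_{i+1}^2)/d_i, a_{i+1} = floor((a_0 + m_{i+1})/d_{i+1}):
  m_1 = 1*22 - 0 = 22, d_1 = (510 - 22^2)/1 = 26/1 = 26, a_1 = floor((22 + 22)/26) = 1.
  m_2 = 26*1 - 22 = 4, d_2 = (510 - 4^2)/26 = 494/26 = 19, a_2 = floor((22 + 4)/19) = 1.
  m_3 = 19*1 - 4 = 15, d_3 = (510 - 15^2)/19 = 285/19 = 15, a_3 = floor((22 + 15)/15) = 2.
  m_4 = 15*2 - 15 = 15, d_4 = (510 - 15^2)/15 = 285/15 = 19, a_4 = floor((22 + 15)/19) = 1.
  m_5 = 19*1 - 15 = 4, d_5 = (510 - 4^2)/19 = 494/19 = 26, a_5 = floor((22 + 4)/26) = 1.
  m_6 = 26*1 - 4 = 22, d_6 = (510 - 22^2)/26 = 26/26 = 1, a_6 = floor((22 + 22)/1) = 44.
  m_7 = 1*44 - 22 = 22, d_7 = (510 - 22^2)/1 = 26/1 = 26: (m_7, d_7) = (m_1, d_1) = (22, 26), so from here the quotients repeat a_1, ..., a_6; the period length is 6.
So sqrt(510) = [22; (1, 1, 2, 1, 1, 44)] with period length k = 6.
k is even, so the fundamental solution of x^2 - 510y^2 = 1 is (p_{k-1}, q_{k-1}) = (p_5, q_5); compute convergents through index 5.
Convergents (p_i = a_i*p_{i-1} + p_{i-2}, q_i = a_i*q_{i-1} + q_{i-2} with p_{-2}=0, p_{-1}=1, q_{-2}=1, q_{-1}=0):
  i=0: a_0=22, p_0 = 22*1 + 0 = 22, q_0 = 22*0 + 1 = 1.
  i=1: a_1=1, p_1 = 1*22 + 1 = 23, q_1 = 1*1 + 0 = 1.
  i=2: a_2=1, p_2 = 1*23 + 22 = 45, q_2 = 1*1 + 1 = 2.
  i=3: a_3=2, p_3 = 2*45 + 23 = 113, q_3 = 2*2 + 1 = 5.
  i=4: a_4=1, p_4 = 1*113 + 45 = 158, q_4 = 1*5 + 2 = 7.
  i=5: a_5=1, p_5 = 1*158 + 113 = 271, q_5 = 1*7 + 5 = 12.
Check: 271^2 - 510*12^2 = 73441 - 73440 = 1, so (x, y) = (271, 12) solves the equation, and by the theorem it is the least positive solution.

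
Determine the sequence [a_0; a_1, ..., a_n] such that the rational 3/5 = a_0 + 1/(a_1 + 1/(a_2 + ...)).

[0; 1, 1, 2]

Run the Euclidean algorithm on 3 and 5; the successive quotients are the partial quotients a_0, a_1, ... (each step inverts the fractional part left over by the previous one):
  3 = 0*5 + 3, so a_0 = 0.
  5 = 1*3 + 2, so a_1 = 1.
  3 = 1*2 + 1, so a_2 = 1.
  2 = 2*1 + 0, so a_3 = 2.
The remainder reaches 0 after 4 divisions, so the expansion has 4 partial quotients, read off in order.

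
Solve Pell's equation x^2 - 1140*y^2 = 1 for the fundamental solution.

First expand sqrt(1140) as a continued fraction. With x_i = (sqrt(1140) + m_i)/d_i and (m_0, d_0) = (0, 1): a_0 = floor(sqrt(1140)) = 33, since 33^2 = 1089 <= 1140 < 1156 = 34^2.
Iterate m_{i+1} = d_i*a_i - m_i, d_{i+1} = (1140 - m_{i+1}^2)/d_i, a_{i+1} = floor((a_0 + m_{i+1})/d_{i+1}):
  m_1 = 1*33 - 0 = 33, d_1 = (1140 - 33^2)/1 = 51/1 = 51, a_1 = floor((33 + 33)/51) = 1.
  m_2 = 51*1 - 33 = 18, d_2 = (1140 - 18^2)/51 = 816/51 = 16, a_2 = floor((33 + 18)/16) = 3.
  m_3 = 16*3 - 18 = 30, d_3 = (1140 - 30^2)/16 = 240/16 = 15, a_3 = floor((33 + 30)/15) = 4.
  m_4 = 15*4 - 30 = 30, d_4 = (1140 - 30^2)/15 = 240/15 = 16, a_4 = floor((33 + 30)/16) = 3.
  m_5 = 16*3 - 30 = 18, d_5 = (1140 - 18^2)/16 = 816/16 = 51, a_5 = floor((33 + 18)/51) = 1.
  m_6 = 51*1 - 18 = 33, d_6 = (1140 - 33^2)/51 = 51/51 = 1, a_6 = floor((33 + 33)/1) = 66.
  m_7 = 1*66 - 33 = 33, d_7 = (1140 - 33^2)/1 = 51/1 = 51: (m_7, d_7) = (m_1, d_1) = (33, 51), so from here the quotients repeat a_1, ..., a_6; the period length is 6.
So sqrt(1140) = [33; (1, 3, 4, 3, 1, 66)] with period length k = 6.
k is even, so the fundamental solution of x^2 - 1140y^2 = 1 is (p_{k-1}, q_{k-1}) = (p_5, q_5); compute convergents through index 5.
Convergents (p_i = a_i*p_{i-1} + p_{i-2}, q_i = a_i*q_{i-1} + q_{i-2} with p_{-2}=0, p_{-1}=1, q_{-2}=1, q_{-1}=0):
  i=0: a_0=33, p_0 = 33*1 + 0 = 33, q_0 = 33*0 + 1 = 1.
  i=1: a_1=1, p_1 = 1*33 + 1 = 34, q_1 = 1*1 + 0 = 1.
  i=2: a_2=3, p_2 = 3*34 + 33 = 135, q_2 = 3*1 + 1 = 4.
  i=3: a_3=4, p_3 = 4*135 + 34 = 574, q_3 = 4*4 + 1 = 17.
  i=4: a_4=3, p_4 = 3*574 + 135 = 1857, q_4 = 3*17 + 4 = 55.
  i=5: a_5=1, p_5 = 1*1857 + 574 = 2431, q_5 = 1*55 + 17 = 72.
Check: 2431^2 - 1140*72^2 = 5909761 - 5909760 = 1, so (x, y) = (2431, 72) solves the equation, and by the theorem it is the least positive solution.

(x, y) = (2431, 72)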